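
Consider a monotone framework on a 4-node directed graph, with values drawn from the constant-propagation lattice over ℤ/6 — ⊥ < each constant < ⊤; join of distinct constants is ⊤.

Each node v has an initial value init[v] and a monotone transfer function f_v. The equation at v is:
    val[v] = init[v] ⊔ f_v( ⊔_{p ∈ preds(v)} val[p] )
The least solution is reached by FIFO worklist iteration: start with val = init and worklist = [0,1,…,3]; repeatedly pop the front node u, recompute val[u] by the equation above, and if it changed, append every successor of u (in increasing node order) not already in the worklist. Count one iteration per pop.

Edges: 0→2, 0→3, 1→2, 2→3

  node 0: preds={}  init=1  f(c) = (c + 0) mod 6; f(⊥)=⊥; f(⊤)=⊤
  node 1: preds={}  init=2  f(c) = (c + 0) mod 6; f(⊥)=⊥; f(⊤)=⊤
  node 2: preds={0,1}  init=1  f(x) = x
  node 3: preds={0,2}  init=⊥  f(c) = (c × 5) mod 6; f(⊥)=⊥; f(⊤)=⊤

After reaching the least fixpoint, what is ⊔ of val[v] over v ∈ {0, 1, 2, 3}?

⊤

Iteration log — 4 steps:
  step 1. node 0  ⊔preds=⊥  new=1  stable
  step 2. node 1  ⊔preds=⊥  new=2  stable
  step 3. node 2  ⊔preds=⊤  new=⊤  old=1  +wl: 
  step 4. node 3  ⊔preds=⊤  new=⊤  old=⊥  +wl: 

Least fixpoint reached:
  node 0: 1
  node 1: 2
  node 2: ⊤
  node 3: ⊤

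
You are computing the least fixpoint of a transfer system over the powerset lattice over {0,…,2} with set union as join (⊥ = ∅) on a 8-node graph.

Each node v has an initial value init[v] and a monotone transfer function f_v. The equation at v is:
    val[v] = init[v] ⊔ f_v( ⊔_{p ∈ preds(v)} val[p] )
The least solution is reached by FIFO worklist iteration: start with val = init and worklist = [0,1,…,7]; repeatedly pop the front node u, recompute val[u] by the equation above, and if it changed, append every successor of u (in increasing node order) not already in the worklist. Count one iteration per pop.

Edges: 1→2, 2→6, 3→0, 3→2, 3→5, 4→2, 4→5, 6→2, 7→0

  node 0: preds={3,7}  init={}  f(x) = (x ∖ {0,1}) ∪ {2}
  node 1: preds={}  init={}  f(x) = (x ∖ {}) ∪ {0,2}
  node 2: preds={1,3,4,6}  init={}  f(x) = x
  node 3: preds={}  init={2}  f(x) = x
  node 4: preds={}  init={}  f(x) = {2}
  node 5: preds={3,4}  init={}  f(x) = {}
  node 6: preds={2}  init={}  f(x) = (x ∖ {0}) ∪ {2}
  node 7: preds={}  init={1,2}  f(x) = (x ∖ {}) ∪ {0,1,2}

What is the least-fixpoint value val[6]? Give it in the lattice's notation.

{2}

Iteration log — 10 steps:
  step 1. node 0  ⊔preds={1,2}  new={2}  old={}  +wl: 
  step 2. node 1  ⊔preds={}  new={0,2}  old={}  +wl: 
  step 3. node 2  ⊔preds={0,2}  new={0,2}  old={}  +wl: 
  step 4. node 3  ⊔preds={}  new={2}  stable
  step 5. node 4  ⊔preds={}  new={2}  old={}  +wl: 2
  step 6. node 5  ⊔preds={2}  new={}  stable
  step 7. node 6  ⊔preds={0,2}  new={2}  old={}  +wl: 
  step 8. node 7  ⊔preds={}  new={0,1,2}  old={1,2}  +wl: 0
  step 9. node 2  ⊔preds={0,2}  new={0,2}  stable
  step 10. node 0  ⊔preds={0,1,2}  new={2}  stable

Least fixpoint reached:
  node 0: {2}
  node 1: {0,2}
  node 2: {0,2}
  node 3: {2}
  node 4: {2}
  node 5: {}
  node 6: {2}
  node 7: {0,1,2}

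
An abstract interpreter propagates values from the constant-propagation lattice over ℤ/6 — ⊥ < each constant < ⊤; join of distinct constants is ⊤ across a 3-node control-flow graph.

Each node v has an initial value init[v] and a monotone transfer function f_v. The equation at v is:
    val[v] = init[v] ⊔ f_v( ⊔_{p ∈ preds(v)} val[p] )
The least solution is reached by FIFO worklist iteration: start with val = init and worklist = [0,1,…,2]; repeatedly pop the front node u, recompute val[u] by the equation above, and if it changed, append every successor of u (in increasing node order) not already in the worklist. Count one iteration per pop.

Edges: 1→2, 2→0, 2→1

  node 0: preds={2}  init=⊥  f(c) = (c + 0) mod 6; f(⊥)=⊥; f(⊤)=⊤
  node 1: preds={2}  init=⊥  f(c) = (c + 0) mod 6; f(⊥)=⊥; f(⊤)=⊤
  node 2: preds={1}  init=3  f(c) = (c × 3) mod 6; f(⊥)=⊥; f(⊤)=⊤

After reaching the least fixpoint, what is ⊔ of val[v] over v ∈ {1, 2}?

Iteration log — 3 steps:
  step 1. node 0  ⊔preds=3  new=3  old=⊥  +wl: 
  step 2. node 1  ⊔preds=3  new=3  old=⊥  +wl: 
  step 3. node 2  ⊔preds=3  new=3  stable

Least fixpoint reached:
  node 0: 3
  node 1: 3
  node 2: 3

3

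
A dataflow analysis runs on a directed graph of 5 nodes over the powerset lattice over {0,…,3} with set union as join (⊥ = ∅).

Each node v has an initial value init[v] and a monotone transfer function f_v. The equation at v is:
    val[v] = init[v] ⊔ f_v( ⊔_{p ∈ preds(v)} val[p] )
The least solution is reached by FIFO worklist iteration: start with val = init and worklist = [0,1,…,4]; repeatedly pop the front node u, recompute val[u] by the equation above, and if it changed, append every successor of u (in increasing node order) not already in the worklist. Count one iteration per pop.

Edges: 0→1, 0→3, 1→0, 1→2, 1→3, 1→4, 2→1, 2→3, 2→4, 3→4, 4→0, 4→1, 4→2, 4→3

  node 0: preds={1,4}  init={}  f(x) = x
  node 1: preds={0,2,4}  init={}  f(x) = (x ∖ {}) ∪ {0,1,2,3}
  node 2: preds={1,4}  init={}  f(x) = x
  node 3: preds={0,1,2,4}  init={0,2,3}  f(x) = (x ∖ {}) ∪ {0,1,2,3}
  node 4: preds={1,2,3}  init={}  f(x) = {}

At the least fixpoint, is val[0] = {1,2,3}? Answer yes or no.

Iteration log — 8 steps:
  step 1. node 0  ⊔preds={}  new={}  stable
  step 2. node 1  ⊔preds={}  new={0,1,2,3}  old={}  +wl: 0
  step 3. node 2  ⊔preds={0,1,2,3}  new={0,1,2,3}  old={}  +wl: 1
  step 4. node 3  ⊔preds={0,1,2,3}  new={0,1,2,3}  old={0,2,3}  +wl: 
  step 5. node 4  ⊔preds={0,1,2,3}  new={}  stable
  step 6. node 0  ⊔preds={0,1,2,3}  new={0,1,2,3}  old={}  +wl: 3
  step 7. node 1  ⊔preds={0,1,2,3}  new={0,1,2,3}  stable
  step 8. node 3  ⊔preds={0,1,2,3}  new={0,1,2,3}  stable

Least fixpoint reached:
  node 0: {0,1,2,3}
  node 1: {0,1,2,3}
  node 2: {0,1,2,3}
  node 3: {0,1,2,3}
  node 4: {}

no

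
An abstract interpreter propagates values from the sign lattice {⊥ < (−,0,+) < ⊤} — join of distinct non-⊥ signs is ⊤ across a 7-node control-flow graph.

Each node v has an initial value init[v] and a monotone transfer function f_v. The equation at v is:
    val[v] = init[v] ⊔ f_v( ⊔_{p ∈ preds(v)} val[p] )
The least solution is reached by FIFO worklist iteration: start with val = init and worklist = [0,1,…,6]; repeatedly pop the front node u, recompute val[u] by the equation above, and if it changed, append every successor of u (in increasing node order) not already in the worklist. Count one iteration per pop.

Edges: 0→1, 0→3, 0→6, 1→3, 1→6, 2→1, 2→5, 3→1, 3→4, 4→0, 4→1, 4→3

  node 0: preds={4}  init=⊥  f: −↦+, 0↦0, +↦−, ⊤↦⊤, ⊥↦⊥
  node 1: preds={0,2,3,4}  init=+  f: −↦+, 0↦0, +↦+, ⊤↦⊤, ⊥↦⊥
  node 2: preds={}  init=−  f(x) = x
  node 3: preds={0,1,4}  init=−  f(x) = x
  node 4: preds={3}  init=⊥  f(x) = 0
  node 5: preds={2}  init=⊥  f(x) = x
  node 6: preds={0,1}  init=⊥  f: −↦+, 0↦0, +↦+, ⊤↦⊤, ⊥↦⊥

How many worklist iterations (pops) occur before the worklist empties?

12

Iteration log — 12 steps:
  step 1. node 0  ⊔preds=⊥  new=⊥  stable
  step 2. node 1  ⊔preds=−  new=+  stable
  step 3. node 2  ⊔preds=⊥  new=−  stable
  step 4. node 3  ⊔preds=+  new=⊤  old=−  +wl: 1
  step 5. node 4  ⊔preds=⊤  new=0  old=⊥  +wl: 0,3
  step 6. node 5  ⊔preds=−  new=−  old=⊥  +wl: 
  step 7. node 6  ⊔preds=+  new=+  old=⊥  +wl: 
  step 8. node 1  ⊔preds=⊤  new=⊤  old=+  +wl: 6
  step 9. node 0  ⊔preds=0  new=0  old=⊥  +wl: 1
  step 10. node 3  ⊔preds=⊤  new=⊤  stable
  step 11. node 6  ⊔preds=⊤  new=⊤  old=+  +wl: 
  step 12. node 1  ⊔preds=⊤  new=⊤  stable

Least fixpoint reached:
  node 0: 0
  node 1: ⊤
  node 2: −
  node 3: ⊤
  node 4: 0
  node 5: −
  node 6: ⊤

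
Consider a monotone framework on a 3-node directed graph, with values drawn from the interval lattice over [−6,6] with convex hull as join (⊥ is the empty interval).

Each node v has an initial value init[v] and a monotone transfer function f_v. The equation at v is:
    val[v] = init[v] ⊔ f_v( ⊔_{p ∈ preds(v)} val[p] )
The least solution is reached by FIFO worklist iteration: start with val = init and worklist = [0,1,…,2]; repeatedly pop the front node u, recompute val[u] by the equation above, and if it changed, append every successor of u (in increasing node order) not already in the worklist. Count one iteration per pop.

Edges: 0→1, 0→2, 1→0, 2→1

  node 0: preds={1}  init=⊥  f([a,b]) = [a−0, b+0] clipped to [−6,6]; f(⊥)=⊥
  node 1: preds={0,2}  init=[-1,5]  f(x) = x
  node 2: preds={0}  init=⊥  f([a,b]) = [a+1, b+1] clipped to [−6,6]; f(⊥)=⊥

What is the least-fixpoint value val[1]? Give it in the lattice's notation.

Iteration log — 7 steps:
  step 1. node 0  ⊔preds=[-1,5]  new=[-1,5]  old=⊥  +wl: 
  step 2. node 1  ⊔preds=[-1,5]  new=[-1,5]  stable
  step 3. node 2  ⊔preds=[-1,5]  new=[0,6]  old=⊥  +wl: 1
  step 4. node 1  ⊔preds=[-1,6]  new=[-1,6]  old=[-1,5]  +wl: 0
  step 5. node 0  ⊔preds=[-1,6]  new=[-1,6]  old=[-1,5]  +wl: 1,2
  step 6. node 1  ⊔preds=[-1,6]  new=[-1,6]  stable
  step 7. node 2  ⊔preds=[-1,6]  new=[0,6]  stable

Least fixpoint reached:
  node 0: [-1,6]
  node 1: [-1,6]
  node 2: [0,6]

[-1,6]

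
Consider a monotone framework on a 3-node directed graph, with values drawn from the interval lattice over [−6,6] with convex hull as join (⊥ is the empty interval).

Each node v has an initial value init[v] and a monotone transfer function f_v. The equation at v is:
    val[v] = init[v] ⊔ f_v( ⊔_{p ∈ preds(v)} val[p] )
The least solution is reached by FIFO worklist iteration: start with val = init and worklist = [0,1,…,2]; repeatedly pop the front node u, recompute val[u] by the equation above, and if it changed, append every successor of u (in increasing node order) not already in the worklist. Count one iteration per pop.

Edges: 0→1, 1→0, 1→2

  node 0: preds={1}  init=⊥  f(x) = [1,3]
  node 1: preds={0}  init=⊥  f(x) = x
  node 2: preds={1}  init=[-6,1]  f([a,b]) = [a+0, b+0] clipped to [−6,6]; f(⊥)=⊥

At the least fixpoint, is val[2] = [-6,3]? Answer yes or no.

Trace (4 dequeues):
  [1] u=0 | in ⊥ | out [1,3] | prev ⊥ | push {}
  [2] u=1 | in [1,3] | out [1,3] | prev ⊥ | push {0}
  [3] u=2 | in [1,3] | out [-6,3] | prev [-6,1] | push {}
  [4] u=0 | in [1,3] | out [1,3] | ==

Converged values:
  [0] [1,3]
  [1] [1,3]
  [2] [-6,3]

yes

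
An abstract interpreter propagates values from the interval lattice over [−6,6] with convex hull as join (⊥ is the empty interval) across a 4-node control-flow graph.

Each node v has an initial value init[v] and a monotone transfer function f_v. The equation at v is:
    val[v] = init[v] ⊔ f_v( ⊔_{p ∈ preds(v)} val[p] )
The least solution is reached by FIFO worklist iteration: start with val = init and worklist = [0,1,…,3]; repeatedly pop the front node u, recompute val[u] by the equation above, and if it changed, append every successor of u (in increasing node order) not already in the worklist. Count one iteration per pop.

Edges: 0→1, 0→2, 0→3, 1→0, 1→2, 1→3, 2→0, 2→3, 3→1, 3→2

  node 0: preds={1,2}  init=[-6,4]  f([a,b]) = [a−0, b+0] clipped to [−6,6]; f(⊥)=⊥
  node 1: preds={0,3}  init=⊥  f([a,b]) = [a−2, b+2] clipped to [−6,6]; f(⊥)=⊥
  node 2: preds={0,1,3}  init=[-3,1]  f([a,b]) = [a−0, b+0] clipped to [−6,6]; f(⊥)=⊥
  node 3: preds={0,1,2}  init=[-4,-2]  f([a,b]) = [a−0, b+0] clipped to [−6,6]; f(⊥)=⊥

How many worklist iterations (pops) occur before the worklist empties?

Trace (8 dequeues):
  [1] u=0 | in [-3,1] | out [-6,4] | ==
  [2] u=1 | in [-6,4] | out [-6,6] | prev ⊥ | push {0}
  [3] u=2 | in [-6,6] | out [-6,6] | prev [-3,1] | push {}
  [4] u=3 | in [-6,6] | out [-6,6] | prev [-4,-2] | push {1,2}
  [5] u=0 | in [-6,6] | out [-6,6] | prev [-6,4] | push {3}
  [6] u=1 | in [-6,6] | out [-6,6] | ==
  [7] u=2 | in [-6,6] | out [-6,6] | ==
  [8] u=3 | in [-6,6] | out [-6,6] | ==

Converged values:
  [0] [-6,6]
  [1] [-6,6]
  [2] [-6,6]
  [3] [-6,6]

8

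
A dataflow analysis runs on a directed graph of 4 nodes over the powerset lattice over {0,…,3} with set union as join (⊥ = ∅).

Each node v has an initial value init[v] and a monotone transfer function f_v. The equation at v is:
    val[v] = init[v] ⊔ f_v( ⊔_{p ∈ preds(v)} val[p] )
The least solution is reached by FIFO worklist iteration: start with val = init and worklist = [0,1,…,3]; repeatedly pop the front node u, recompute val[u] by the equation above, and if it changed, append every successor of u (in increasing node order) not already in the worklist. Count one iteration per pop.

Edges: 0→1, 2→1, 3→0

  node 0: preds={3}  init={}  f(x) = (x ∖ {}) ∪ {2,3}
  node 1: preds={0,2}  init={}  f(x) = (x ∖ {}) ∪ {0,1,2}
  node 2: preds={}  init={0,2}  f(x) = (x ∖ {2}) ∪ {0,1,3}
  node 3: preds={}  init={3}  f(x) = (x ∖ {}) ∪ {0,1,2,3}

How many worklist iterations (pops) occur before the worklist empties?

Iteration log — 7 steps:
  step 1. node 0  ⊔preds={3}  new={2,3}  old={}  +wl: 
  step 2. node 1  ⊔preds={0,2,3}  new={0,1,2,3}  old={}  +wl: 
  step 3. node 2  ⊔preds={}  new={0,1,2,3}  old={0,2}  +wl: 1
  step 4. node 3  ⊔preds={}  new={0,1,2,3}  old={3}  +wl: 0
  step 5. node 1  ⊔preds={0,1,2,3}  new={0,1,2,3}  stable
  step 6. node 0  ⊔preds={0,1,2,3}  new={0,1,2,3}  old={2,3}  +wl: 1
  step 7. node 1  ⊔preds={0,1,2,3}  new={0,1,2,3}  stable

Least fixpoint reached:
  node 0: {0,1,2,3}
  node 1: {0,1,2,3}
  node 2: {0,1,2,3}
  node 3: {0,1,2,3}

7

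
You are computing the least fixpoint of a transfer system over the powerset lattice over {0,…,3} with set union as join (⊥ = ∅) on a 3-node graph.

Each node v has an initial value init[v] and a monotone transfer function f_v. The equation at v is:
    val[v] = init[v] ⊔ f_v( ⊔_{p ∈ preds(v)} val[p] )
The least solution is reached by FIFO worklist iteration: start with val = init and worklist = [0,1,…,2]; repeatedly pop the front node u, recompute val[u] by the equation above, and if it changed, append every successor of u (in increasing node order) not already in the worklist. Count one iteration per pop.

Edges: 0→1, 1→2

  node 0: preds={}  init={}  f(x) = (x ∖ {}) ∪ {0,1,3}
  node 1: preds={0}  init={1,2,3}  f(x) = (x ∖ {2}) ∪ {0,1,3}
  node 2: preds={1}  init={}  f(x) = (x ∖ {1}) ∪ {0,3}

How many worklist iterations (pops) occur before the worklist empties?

3

Trace (3 dequeues):
  [1] u=0 | in {} | out {0,1,3} | prev {} | push {}
  [2] u=1 | in {0,1,3} | out {0,1,2,3} | prev {1,2,3} | push {}
  [3] u=2 | in {0,1,2,3} | out {0,2,3} | prev {} | push {}

Converged values:
  [0] {0,1,3}
  [1] {0,1,2,3}
  [2] {0,2,3}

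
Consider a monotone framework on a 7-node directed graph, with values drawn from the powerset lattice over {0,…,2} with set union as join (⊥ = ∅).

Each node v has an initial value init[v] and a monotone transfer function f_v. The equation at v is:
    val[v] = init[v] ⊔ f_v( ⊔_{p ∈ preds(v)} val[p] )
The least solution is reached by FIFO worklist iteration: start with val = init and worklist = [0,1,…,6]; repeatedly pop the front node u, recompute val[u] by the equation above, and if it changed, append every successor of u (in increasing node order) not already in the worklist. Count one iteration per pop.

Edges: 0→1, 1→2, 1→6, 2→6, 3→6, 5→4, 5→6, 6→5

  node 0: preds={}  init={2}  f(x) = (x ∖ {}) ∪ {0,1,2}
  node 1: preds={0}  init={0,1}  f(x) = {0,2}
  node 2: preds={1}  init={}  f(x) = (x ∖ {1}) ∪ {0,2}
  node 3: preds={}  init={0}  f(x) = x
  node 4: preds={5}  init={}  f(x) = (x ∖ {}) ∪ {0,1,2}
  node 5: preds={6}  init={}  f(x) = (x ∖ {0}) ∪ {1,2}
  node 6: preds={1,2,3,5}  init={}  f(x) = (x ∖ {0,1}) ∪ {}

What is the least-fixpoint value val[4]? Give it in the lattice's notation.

{0,1,2}

Iteration log — 9 steps:
  step 1. node 0  ⊔preds={}  new={0,1,2}  old={2}  +wl: 
  step 2. node 1  ⊔preds={0,1,2}  new={0,1,2}  old={0,1}  +wl: 
  step 3. node 2  ⊔preds={0,1,2}  new={0,2}  old={}  +wl: 
  step 4. node 3  ⊔preds={}  new={0}  stable
  step 5. node 4  ⊔preds={}  new={0,1,2}  old={}  +wl: 
  step 6. node 5  ⊔preds={}  new={1,2}  old={}  +wl: 4
  step 7. node 6  ⊔preds={0,1,2}  new={2}  old={}  +wl: 5
  step 8. node 4  ⊔preds={1,2}  new={0,1,2}  stable
  step 9. node 5  ⊔preds={2}  new={1,2}  stable

Least fixpoint reached:
  node 0: {0,1,2}
  node 1: {0,1,2}
  node 2: {0,2}
  node 3: {0}
  node 4: {0,1,2}
  node 5: {1,2}
  node 6: {2}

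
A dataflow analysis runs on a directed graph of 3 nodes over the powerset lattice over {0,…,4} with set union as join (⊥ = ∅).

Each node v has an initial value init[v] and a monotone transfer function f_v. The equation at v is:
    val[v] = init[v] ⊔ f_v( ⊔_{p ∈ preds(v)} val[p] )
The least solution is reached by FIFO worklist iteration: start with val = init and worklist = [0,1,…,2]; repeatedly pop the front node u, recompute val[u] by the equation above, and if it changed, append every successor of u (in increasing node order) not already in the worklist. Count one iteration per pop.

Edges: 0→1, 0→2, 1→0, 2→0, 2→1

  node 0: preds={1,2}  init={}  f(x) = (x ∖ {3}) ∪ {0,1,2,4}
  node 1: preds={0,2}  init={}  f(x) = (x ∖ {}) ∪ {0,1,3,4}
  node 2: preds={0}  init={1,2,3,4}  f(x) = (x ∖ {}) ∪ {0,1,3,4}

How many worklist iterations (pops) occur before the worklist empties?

5

Trace (5 dequeues):
  [1] u=0 | in {1,2,3,4} | out {0,1,2,4} | prev {} | push {}
  [2] u=1 | in {0,1,2,3,4} | out {0,1,2,3,4} | prev {} | push {0}
  [3] u=2 | in {0,1,2,4} | out {0,1,2,3,4} | prev {1,2,3,4} | push {1}
  [4] u=0 | in {0,1,2,3,4} | out {0,1,2,4} | ==
  [5] u=1 | in {0,1,2,3,4} | out {0,1,2,3,4} | ==

Converged values:
  [0] {0,1,2,4}
  [1] {0,1,2,3,4}
  [2] {0,1,2,3,4}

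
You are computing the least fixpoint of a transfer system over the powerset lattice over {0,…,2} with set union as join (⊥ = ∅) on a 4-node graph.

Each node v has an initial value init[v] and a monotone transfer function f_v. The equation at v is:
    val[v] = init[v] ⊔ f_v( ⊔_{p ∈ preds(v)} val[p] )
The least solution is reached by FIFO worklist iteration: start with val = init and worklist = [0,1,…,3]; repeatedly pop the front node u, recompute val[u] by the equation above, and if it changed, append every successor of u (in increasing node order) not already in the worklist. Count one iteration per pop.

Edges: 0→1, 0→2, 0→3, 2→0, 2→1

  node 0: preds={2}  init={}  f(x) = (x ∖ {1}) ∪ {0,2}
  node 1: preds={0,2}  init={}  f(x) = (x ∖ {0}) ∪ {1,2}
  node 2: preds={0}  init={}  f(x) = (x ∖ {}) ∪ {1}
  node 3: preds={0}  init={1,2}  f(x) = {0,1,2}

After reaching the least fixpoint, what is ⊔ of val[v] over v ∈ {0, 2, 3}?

{0,1,2}

Iteration log — 6 steps:
  step 1. node 0  ⊔preds={}  new={0,2}  old={}  +wl: 
  step 2. node 1  ⊔preds={0,2}  new={1,2}  old={}  +wl: 
  step 3. node 2  ⊔preds={0,2}  new={0,1,2}  old={}  +wl: 0,1
  step 4. node 3  ⊔preds={0,2}  new={0,1,2}  old={1,2}  +wl: 
  step 5. node 0  ⊔preds={0,1,2}  new={0,2}  stable
  step 6. node 1  ⊔preds={0,1,2}  new={1,2}  stable

Least fixpoint reached:
  node 0: {0,2}
  node 1: {1,2}
  node 2: {0,1,2}
  node 3: {0,1,2}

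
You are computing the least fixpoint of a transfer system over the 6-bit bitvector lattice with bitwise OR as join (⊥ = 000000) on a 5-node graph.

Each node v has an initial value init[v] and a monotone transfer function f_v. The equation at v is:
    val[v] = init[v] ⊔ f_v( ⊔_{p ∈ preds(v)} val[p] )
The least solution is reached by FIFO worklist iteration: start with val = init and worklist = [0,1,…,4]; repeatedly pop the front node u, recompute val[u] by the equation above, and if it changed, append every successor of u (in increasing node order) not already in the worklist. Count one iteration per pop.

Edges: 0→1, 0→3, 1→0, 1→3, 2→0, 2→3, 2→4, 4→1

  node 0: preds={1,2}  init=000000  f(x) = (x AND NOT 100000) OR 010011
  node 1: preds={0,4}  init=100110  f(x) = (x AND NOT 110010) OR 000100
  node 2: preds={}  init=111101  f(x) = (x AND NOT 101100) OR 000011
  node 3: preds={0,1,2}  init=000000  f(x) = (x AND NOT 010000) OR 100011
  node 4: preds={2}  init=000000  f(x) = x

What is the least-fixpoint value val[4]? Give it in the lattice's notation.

111111

Worklist (7 pops):
  #1 pop 0: in=111111 → 011111 (was 000000); enqueue []
  #2 pop 1: in=011111 → 101111 (was 100110); enqueue [0]
  #3 pop 2: in=000000 → 111111 (was 111101); enqueue []
  #4 pop 3: in=111111 → 101111 (was 000000); enqueue []
  #5 pop 4: in=111111 → 111111 (was 000000); enqueue [1]
  #6 pop 0: in=111111 → 011111 (no change)
  #7 pop 1: in=111111 → 101111 (no change)

Fixpoint:
  val[0] = 011111
  val[1] = 101111
  val[2] = 111111
  val[3] = 101111
  val[4] = 111111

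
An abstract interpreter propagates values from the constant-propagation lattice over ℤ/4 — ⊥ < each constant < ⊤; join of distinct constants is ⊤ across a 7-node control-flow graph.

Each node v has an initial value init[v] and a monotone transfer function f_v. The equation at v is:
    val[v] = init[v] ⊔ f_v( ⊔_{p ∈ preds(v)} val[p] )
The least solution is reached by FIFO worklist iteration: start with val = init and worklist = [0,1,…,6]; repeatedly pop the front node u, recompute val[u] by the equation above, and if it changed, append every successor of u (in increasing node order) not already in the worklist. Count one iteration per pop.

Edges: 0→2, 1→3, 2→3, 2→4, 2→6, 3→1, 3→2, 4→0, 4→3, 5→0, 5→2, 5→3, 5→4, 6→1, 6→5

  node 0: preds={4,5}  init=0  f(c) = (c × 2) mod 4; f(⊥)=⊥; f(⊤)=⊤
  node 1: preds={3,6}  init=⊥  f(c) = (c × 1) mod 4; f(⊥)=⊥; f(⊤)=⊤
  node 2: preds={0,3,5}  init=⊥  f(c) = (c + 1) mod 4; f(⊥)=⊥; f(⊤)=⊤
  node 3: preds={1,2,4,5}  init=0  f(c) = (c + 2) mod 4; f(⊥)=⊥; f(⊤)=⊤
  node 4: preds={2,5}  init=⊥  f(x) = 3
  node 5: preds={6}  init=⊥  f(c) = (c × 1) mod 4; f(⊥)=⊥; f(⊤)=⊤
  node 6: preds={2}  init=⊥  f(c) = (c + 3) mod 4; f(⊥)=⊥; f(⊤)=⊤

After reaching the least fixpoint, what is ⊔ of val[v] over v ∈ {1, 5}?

Iteration log — 23 steps:
  step 1. node 0  ⊔preds=⊥  new=0  stable
  step 2. node 1  ⊔preds=0  new=0  old=⊥  +wl: 
  step 3. node 2  ⊔preds=0  new=1  old=⊥  +wl: 
  step 4. node 3  ⊔preds=⊤  new=⊤  old=0  +wl: 1,2
  step 5. node 4  ⊔preds=1  new=3  old=⊥  +wl: 0,3
  step 6. node 5  ⊔preds=⊥  new=⊥  stable
  step 7. node 6  ⊔preds=1  new=0  old=⊥  +wl: 5
  step 8. node 1  ⊔preds=⊤  new=⊤  old=0  +wl: 
  step 9. node 2  ⊔preds=⊤  new=⊤  old=1  +wl: 4,6
  step 10. node 0  ⊔preds=3  new=⊤  old=0  +wl: 2
  step 11. node 3  ⊔preds=⊤  new=⊤  stable
  step 12. node 5  ⊔preds=0  new=0  old=⊥  +wl: 0,3
  step 13. node 4  ⊔preds=⊤  new=3  stable
  step 14. node 6  ⊔preds=⊤  new=⊤  old=0  +wl: 1,5
  step 15. node 2  ⊔preds=⊤  new=⊤  stable
  step 16. node 0  ⊔preds=⊤  new=⊤  stable
  step 17. node 3  ⊔preds=⊤  new=⊤  stable
  step 18. node 1  ⊔preds=⊤  new=⊤  stable
  step 19. node 5  ⊔preds=⊤  new=⊤  old=0  +wl: 0,2,3,4
  step 20. node 0  ⊔preds=⊤  new=⊤  stable
  step 21. node 2  ⊔preds=⊤  new=⊤  stable
  step 22. node 3  ⊔preds=⊤  new=⊤  stable
  step 23. node 4  ⊔preds=⊤  new=3  stable

Least fixpoint reached:
  node 0: ⊤
  node 1: ⊤
  node 2: ⊤
  node 3: ⊤
  node 4: 3
  node 5: ⊤
  node 6: ⊤

⊤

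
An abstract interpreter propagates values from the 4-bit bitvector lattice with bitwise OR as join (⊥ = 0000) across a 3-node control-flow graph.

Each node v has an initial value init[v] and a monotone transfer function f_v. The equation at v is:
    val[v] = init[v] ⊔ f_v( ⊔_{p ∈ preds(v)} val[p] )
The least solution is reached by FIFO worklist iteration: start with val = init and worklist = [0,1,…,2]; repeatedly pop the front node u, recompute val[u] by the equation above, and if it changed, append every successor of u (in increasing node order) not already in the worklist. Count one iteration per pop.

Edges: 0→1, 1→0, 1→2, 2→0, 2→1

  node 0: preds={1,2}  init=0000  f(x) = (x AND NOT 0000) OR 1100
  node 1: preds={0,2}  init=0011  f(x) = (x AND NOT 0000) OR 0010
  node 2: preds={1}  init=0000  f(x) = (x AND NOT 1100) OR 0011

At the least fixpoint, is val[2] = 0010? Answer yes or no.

no

Worklist (5 pops):
  #1 pop 0: in=0011 → 1111 (was 0000); enqueue []
  #2 pop 1: in=1111 → 1111 (was 0011); enqueue [0]
  #3 pop 2: in=1111 → 0011 (was 0000); enqueue [1]
  #4 pop 0: in=1111 → 1111 (no change)
  #5 pop 1: in=1111 → 1111 (no change)

Fixpoint:
  val[0] = 1111
  val[1] = 1111
  val[2] = 0011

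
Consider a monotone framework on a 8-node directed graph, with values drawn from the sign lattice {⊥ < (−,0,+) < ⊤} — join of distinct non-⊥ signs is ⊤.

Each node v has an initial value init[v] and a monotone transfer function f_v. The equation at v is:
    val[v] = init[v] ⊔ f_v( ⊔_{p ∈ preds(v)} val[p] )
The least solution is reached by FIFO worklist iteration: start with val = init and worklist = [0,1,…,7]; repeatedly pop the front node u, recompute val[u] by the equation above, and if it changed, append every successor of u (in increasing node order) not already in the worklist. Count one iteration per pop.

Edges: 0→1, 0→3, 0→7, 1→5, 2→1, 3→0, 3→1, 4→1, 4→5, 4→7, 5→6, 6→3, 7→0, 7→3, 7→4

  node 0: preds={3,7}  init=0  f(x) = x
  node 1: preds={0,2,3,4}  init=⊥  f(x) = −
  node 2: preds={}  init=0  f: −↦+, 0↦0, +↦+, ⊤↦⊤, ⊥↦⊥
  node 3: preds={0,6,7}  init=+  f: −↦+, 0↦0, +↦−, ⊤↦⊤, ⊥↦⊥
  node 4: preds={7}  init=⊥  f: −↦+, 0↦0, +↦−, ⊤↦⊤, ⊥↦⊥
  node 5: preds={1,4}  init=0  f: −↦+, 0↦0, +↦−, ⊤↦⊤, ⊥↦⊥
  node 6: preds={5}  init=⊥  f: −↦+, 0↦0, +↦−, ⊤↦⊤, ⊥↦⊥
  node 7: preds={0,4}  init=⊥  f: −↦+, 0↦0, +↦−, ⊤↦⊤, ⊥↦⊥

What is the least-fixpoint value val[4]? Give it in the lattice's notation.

Iteration log — 15 steps:
  step 1. node 0  ⊔preds=+  new=⊤  old=0  +wl: 
  step 2. node 1  ⊔preds=⊤  new=−  old=⊥  +wl: 
  step 3. node 2  ⊔preds=⊥  new=0  stable
  step 4. node 3  ⊔preds=⊤  new=⊤  old=+  +wl: 0,1
  step 5. node 4  ⊔preds=⊥  new=⊥  stable
  step 6. node 5  ⊔preds=−  new=⊤  old=0  +wl: 
  step 7. node 6  ⊔preds=⊤  new=⊤  old=⊥  +wl: 3
  step 8. node 7  ⊔preds=⊤  new=⊤  old=⊥  +wl: 4
  step 9. node 0  ⊔preds=⊤  new=⊤  stable
  step 10. node 1  ⊔preds=⊤  new=−  stable
  step 11. node 3  ⊔preds=⊤  new=⊤  stable
  step 12. node 4  ⊔preds=⊤  new=⊤  old=⊥  +wl: 1,5,7
  step 13. node 1  ⊔preds=⊤  new=−  stable
  step 14. node 5  ⊔preds=⊤  new=⊤  stable
  step 15. node 7  ⊔preds=⊤  new=⊤  stable

Least fixpoint reached:
  node 0: ⊤
  node 1: −
  node 2: 0
  node 3: ⊤
  node 4: ⊤
  node 5: ⊤
  node 6: ⊤
  node 7: ⊤

⊤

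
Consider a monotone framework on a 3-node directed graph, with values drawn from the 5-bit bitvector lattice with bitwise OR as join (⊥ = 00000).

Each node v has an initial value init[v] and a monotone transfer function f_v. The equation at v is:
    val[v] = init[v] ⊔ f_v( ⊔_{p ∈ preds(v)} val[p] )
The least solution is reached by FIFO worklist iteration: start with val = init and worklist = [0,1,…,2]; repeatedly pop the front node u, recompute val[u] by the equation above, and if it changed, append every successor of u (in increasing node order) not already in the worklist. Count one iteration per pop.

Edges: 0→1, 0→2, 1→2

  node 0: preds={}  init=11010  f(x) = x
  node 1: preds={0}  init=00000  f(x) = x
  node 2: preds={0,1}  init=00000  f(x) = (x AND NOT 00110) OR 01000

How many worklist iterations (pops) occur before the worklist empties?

Iteration log — 3 steps:
  step 1. node 0  ⊔preds=00000  new=11010  stable
  step 2. node 1  ⊔preds=11010  new=11010  old=00000  +wl: 
  step 3. node 2  ⊔preds=11010  new=11000  old=00000  +wl: 

Least fixpoint reached:
  node 0: 11010
  node 1: 11010
  node 2: 11000

3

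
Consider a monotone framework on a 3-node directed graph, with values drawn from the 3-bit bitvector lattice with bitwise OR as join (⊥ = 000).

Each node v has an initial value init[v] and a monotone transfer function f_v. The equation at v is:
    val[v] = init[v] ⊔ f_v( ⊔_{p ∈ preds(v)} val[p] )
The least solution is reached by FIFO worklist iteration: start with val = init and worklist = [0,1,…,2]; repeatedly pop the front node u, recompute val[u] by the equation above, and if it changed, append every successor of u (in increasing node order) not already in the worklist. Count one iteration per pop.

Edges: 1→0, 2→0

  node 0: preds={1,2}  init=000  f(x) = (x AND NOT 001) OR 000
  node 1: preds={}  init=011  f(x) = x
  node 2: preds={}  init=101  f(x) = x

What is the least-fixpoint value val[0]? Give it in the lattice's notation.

Worklist (3 pops):
  #1 pop 0: in=111 → 110 (was 000); enqueue []
  #2 pop 1: in=000 → 011 (no change)
  #3 pop 2: in=000 → 101 (no change)

Fixpoint:
  val[0] = 110
  val[1] = 011
  val[2] = 101

110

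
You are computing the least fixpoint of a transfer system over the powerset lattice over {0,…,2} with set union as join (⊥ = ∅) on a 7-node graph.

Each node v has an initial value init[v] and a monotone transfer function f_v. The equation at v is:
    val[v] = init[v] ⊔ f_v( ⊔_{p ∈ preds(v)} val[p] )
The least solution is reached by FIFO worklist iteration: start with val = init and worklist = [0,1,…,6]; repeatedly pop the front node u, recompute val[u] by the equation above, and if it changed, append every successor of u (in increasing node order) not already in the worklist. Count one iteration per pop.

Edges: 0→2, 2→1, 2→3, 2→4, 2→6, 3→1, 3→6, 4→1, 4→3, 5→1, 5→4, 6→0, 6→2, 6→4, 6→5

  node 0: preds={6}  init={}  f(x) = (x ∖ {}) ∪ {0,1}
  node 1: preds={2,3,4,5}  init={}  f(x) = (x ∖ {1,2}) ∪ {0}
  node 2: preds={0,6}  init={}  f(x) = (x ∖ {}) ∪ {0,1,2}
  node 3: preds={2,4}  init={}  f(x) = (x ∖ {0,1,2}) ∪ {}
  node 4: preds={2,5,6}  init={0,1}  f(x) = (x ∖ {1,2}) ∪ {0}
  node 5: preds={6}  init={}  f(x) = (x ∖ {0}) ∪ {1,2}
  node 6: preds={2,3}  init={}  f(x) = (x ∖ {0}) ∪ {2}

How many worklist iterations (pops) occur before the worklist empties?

12

Worklist (12 pops):
  #1 pop 0: in={} → {0,1} (was {}); enqueue []
  #2 pop 1: in={0,1} → {0} (was {}); enqueue []
  #3 pop 2: in={0,1} → {0,1,2} (was {}); enqueue [1]
  #4 pop 3: in={0,1,2} → {} (no change)
  #5 pop 4: in={0,1,2} → {0,1} (no change)
  #6 pop 5: in={} → {1,2} (was {}); enqueue [4]
  #7 pop 6: in={0,1,2} → {1,2} (was {}); enqueue [0,2,5]
  #8 pop 1: in={0,1,2} → {0} (no change)
  #9 pop 4: in={0,1,2} → {0,1} (no change)
  #10 pop 0: in={1,2} → {0,1,2} (was {0,1}); enqueue []
  #11 pop 2: in={0,1,2} → {0,1,2} (no change)
  #12 pop 5: in={1,2} → {1,2} (no change)

Fixpoint:
  val[0] = {0,1,2}
  val[1] = {0}
  val[2] = {0,1,2}
  val[3] = {}
  val[4] = {0,1}
  val[5] = {1,2}
  val[6] = {1,2}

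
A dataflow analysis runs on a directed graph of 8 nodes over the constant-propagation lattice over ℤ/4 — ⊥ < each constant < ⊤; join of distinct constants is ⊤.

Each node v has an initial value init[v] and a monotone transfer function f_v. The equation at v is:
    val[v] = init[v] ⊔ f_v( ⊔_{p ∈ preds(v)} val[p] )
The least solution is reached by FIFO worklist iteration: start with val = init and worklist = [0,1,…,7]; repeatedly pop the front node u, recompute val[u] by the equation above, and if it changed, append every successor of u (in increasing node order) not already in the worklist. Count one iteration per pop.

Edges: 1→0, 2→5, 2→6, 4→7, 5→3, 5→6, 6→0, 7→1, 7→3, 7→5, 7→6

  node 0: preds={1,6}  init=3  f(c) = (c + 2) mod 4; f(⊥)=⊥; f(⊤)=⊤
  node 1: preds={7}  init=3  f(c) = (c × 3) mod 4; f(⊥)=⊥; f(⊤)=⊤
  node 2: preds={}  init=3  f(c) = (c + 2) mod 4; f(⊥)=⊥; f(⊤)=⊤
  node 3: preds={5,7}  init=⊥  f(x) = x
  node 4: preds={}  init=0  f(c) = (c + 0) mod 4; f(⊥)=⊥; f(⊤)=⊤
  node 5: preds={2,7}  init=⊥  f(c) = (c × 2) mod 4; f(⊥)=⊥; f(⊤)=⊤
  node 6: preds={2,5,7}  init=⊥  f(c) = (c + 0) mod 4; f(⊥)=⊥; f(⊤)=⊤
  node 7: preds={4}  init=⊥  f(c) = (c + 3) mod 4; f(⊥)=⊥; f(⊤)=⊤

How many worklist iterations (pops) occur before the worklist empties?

Worklist (14 pops):
  #1 pop 0: in=3 → ⊤ (was 3); enqueue []
  #2 pop 1: in=⊥ → 3 (no change)
  #3 pop 2: in=⊥ → 3 (no change)
  #4 pop 3: in=⊥ → ⊥ (no change)
  #5 pop 4: in=⊥ → 0 (no change)
  #6 pop 5: in=3 → 2 (was ⊥); enqueue [3]
  #7 pop 6: in=⊤ → ⊤ (was ⊥); enqueue [0]
  #8 pop 7: in=0 → 3 (was ⊥); enqueue [1,5,6]
  #9 pop 3: in=⊤ → ⊤ (was ⊥); enqueue []
  #10 pop 0: in=⊤ → ⊤ (no change)
  #11 pop 1: in=3 → ⊤ (was 3); enqueue [0]
  #12 pop 5: in=3 → 2 (no change)
  #13 pop 6: in=⊤ → ⊤ (no change)
  #14 pop 0: in=⊤ → ⊤ (no change)

Fixpoint:
  val[0] = ⊤
  val[1] = ⊤
  val[2] = 3
  val[3] = ⊤
  val[4] = 0
  val[5] = 2
  val[6] = ⊤
  val[7] = 3

14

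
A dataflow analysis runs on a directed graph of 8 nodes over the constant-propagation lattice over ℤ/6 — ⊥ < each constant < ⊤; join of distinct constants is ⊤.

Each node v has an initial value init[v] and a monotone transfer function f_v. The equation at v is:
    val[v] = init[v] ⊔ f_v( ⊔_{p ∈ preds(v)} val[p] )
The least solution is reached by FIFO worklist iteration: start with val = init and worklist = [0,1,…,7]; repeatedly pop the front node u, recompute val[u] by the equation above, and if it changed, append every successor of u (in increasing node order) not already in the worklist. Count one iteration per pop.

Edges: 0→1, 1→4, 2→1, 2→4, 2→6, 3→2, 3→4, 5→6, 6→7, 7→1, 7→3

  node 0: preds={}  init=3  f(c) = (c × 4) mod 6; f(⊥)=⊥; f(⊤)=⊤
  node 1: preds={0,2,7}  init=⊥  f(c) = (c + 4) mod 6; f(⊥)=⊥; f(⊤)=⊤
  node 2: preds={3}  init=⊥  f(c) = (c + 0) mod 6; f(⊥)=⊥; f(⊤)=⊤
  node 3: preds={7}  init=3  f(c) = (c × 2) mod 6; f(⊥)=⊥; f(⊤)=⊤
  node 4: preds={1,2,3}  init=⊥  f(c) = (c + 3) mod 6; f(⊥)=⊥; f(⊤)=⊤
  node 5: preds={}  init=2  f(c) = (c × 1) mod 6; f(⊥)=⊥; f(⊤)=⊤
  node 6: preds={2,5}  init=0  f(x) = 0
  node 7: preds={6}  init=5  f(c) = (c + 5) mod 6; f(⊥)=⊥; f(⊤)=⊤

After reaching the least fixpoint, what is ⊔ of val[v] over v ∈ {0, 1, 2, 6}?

Worklist (13 pops):
  #1 pop 0: in=⊥ → 3 (no change)
  #2 pop 1: in=⊤ → ⊤ (was ⊥); enqueue []
  #3 pop 2: in=3 → 3 (was ⊥); enqueue [1]
  #4 pop 3: in=5 → ⊤ (was 3); enqueue [2]
  #5 pop 4: in=⊤ → ⊤ (was ⊥); enqueue []
  #6 pop 5: in=⊥ → 2 (no change)
  #7 pop 6: in=⊤ → 0 (no change)
  #8 pop 7: in=0 → 5 (no change)
  #9 pop 1: in=⊤ → ⊤ (no change)
  #10 pop 2: in=⊤ → ⊤ (was 3); enqueue [1,4,6]
  #11 pop 1: in=⊤ → ⊤ (no change)
  #12 pop 4: in=⊤ → ⊤ (no change)
  #13 pop 6: in=⊤ → 0 (no change)

Fixpoint:
  val[0] = 3
  val[1] = ⊤
  val[2] = ⊤
  val[3] = ⊤
  val[4] = ⊤
  val[5] = 2
  val[6] = 0
  val[7] = 5

⊤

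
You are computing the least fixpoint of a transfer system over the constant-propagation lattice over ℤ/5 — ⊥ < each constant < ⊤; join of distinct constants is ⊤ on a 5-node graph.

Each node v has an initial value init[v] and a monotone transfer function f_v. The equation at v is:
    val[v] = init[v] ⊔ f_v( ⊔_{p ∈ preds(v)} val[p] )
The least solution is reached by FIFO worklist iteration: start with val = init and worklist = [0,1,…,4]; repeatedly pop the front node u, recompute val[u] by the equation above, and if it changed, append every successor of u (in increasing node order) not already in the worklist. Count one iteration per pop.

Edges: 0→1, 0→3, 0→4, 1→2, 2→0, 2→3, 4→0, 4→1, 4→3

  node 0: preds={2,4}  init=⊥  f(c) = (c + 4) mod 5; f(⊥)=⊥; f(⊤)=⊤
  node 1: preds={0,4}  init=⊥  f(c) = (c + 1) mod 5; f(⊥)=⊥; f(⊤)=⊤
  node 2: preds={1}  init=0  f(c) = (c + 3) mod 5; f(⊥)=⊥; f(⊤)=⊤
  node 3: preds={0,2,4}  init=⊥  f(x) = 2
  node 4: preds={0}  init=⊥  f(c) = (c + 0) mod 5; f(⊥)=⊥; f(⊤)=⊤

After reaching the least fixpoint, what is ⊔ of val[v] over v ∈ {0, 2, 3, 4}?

Worklist (13 pops):
  #1 pop 0: in=0 → 4 (was ⊥); enqueue []
  #2 pop 1: in=4 → 0 (was ⊥); enqueue []
  #3 pop 2: in=0 → ⊤ (was 0); enqueue [0]
  #4 pop 3: in=⊤ → 2 (was ⊥); enqueue []
  #5 pop 4: in=4 → 4 (was ⊥); enqueue [1,3]
  #6 pop 0: in=⊤ → ⊤ (was 4); enqueue [4]
  #7 pop 1: in=⊤ → ⊤ (was 0); enqueue [2]
  #8 pop 3: in=⊤ → 2 (no change)
  #9 pop 4: in=⊤ → ⊤ (was 4); enqueue [0,1,3]
  #10 pop 2: in=⊤ → ⊤ (no change)
  #11 pop 0: in=⊤ → ⊤ (no change)
  #12 pop 1: in=⊤ → ⊤ (no change)
  #13 pop 3: in=⊤ → 2 (no change)

Fixpoint:
  val[0] = ⊤
  val[1] = ⊤
  val[2] = ⊤
  val[3] = 2
  val[4] = ⊤

⊤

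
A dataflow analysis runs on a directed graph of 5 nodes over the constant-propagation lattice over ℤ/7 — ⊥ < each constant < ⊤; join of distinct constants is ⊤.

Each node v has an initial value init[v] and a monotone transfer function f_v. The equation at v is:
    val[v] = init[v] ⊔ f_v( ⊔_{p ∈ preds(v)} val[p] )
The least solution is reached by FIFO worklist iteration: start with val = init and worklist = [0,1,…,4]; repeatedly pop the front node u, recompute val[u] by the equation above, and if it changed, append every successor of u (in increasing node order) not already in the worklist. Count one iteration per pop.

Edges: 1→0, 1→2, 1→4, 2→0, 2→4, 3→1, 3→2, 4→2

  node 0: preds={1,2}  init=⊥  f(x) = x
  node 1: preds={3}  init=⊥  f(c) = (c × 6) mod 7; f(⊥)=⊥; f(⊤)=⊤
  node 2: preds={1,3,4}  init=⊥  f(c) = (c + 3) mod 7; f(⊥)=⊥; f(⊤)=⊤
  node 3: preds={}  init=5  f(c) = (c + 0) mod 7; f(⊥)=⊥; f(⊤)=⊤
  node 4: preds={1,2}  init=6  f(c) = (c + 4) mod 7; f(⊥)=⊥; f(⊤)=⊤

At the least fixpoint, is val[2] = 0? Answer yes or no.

Trace (7 dequeues):
  [1] u=0 | in ⊥ | out ⊥ | ==
  [2] u=1 | in 5 | out 2 | prev ⊥ | push {0}
  [3] u=2 | in ⊤ | out ⊤ | prev ⊥ | push {}
  [4] u=3 | in ⊥ | out 5 | ==
  [5] u=4 | in ⊤ | out ⊤ | prev 6 | push {2}
  [6] u=0 | in ⊤ | out ⊤ | prev ⊥ | push {}
  [7] u=2 | in ⊤ | out ⊤ | ==

Converged values:
  [0] ⊤
  [1] 2
  [2] ⊤
  [3] 5
  [4] ⊤

no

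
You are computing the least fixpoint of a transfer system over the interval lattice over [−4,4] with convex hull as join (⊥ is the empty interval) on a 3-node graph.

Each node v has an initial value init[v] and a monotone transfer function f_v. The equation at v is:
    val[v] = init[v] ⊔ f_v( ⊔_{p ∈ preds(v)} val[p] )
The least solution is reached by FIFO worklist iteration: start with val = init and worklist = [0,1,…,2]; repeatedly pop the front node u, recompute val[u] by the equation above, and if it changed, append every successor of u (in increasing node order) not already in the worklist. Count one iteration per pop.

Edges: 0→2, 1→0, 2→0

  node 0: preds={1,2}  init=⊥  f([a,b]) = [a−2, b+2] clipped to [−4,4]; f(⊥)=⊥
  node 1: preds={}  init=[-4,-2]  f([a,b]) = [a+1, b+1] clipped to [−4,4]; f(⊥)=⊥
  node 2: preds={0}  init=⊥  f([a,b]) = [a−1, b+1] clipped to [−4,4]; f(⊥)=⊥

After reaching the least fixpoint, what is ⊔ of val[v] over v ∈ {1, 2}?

Trace (7 dequeues):
  [1] u=0 | in [-4,-2] | out [-4,0] | prev ⊥ | push {}
  [2] u=1 | in ⊥ | out [-4,-2] | ==
  [3] u=2 | in [-4,0] | out [-4,1] | prev ⊥ | push {0}
  [4] u=0 | in [-4,1] | out [-4,3] | prev [-4,0] | push {2}
  [5] u=2 | in [-4,3] | out [-4,4] | prev [-4,1] | push {0}
  [6] u=0 | in [-4,4] | out [-4,4] | prev [-4,3] | push {2}
  [7] u=2 | in [-4,4] | out [-4,4] | ==

Converged values:
  [0] [-4,4]
  [1] [-4,-2]
  [2] [-4,4]

[-4,4]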